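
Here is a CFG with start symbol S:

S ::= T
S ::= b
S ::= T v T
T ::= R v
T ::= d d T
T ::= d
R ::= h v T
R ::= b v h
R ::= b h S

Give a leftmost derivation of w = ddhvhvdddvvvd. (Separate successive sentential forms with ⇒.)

S ⇒ TvT ⇒ ddTvT ⇒ ddRvvT ⇒ ddhvTvvT ⇒ ddhvRvvvT ⇒ ddhvhvTvvvT ⇒ ddhvhvddTvvvT ⇒ ddhvhvdddvvvT ⇒ ddhvhvdddvvvd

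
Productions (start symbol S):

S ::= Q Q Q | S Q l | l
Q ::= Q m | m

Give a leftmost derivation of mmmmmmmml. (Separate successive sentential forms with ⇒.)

S ⇒ SQl ⇒ QQQQl ⇒ QmQQQl ⇒ QmmQQQl ⇒ mmmQQQl ⇒ mmmmQQl ⇒ mmmmQmQl ⇒ mmmmmmQl ⇒ mmmmmmQml ⇒ mmmmmmmml

S ⇒ SQl   [S ::= S Q l]
SQl ⇒ QQQQl   [S ::= Q Q Q]
QQQQl ⇒ QmQQQl   [Q ::= Q m]
QmQQQl ⇒ QmmQQQl   [Q ::= Q m]
QmmQQQl ⇒ mmmQQQl   [Q ::= m]
mmmQQQl ⇒ mmmmQQl   [Q ::= m]
mmmmQQl ⇒ mmmmQmQl   [Q ::= Q m]
mmmmQmQl ⇒ mmmmmmQl   [Q ::= m]
mmmmmmQl ⇒ mmmmmmQml   [Q ::= Q m]
mmmmmmQml ⇒ mmmmmmmml   [Q ::= m]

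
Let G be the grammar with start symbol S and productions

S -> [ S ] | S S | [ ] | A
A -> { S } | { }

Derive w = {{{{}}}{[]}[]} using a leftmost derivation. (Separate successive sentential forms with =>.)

S => A => {S} => {SS} => {SSS} => {ASS} => {{S}SS} => {{A}SS} => {{{S}}SS} => {{{A}}SS} => {{{{}}}SS} => {{{{}}}AS} => {{{{}}}{S}S} => {{{{}}}{[]}S} => {{{{}}}{[]}[]}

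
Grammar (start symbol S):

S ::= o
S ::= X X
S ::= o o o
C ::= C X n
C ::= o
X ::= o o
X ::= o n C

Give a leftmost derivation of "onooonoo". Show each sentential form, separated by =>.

S => XX   [S ::= X X]
XX => onCX   [X ::= o n C]
onCX => onCXnX   [C ::= C X n]
onCXnX => onoXnX   [C ::= o]
onoXnX => onooonX   [X ::= o o]
onooonX => onooonoo   [X ::= o o]

S => XX => onCX => onCXnX => onoXnX => onooonX => onooonoo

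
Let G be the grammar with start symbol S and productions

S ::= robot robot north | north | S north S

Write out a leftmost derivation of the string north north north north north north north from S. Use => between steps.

S => S north S => S north S north S => north north S north S => north north north north S => north north north north S north S => north north north north north north S => north north north north north north north

S => S north S   [S ::= S north S]
S north S => S north S north S   [S ::= S north S]
S north S north S => north north S north S   [S ::= north]
north north S north S => north north north north S   [S ::= north]
north north north north S => north north north north S north S   [S ::= S north S]
north north north north S north S => north north north north north north S   [S ::= north]
north north north north north north S => north north north north north north north   [S ::= north]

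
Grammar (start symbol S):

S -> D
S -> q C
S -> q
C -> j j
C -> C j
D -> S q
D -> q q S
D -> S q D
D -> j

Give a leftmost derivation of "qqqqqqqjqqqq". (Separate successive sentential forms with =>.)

S => D   [S -> D]
D => SqD   [D -> S q D]
SqD => DqD   [S -> D]
DqD => SqDqD   [D -> S q D]
SqDqD => DqDqD   [S -> D]
DqDqD => SqqDqD   [D -> S q]
SqqDqD => DqqDqD   [S -> D]
DqqDqD => SqDqqDqD   [D -> S q D]
SqDqqDqD => qqDqqDqD   [S -> q]
qqDqqDqD => qqqqSqqDqD   [D -> q q S]
qqqqSqqDqD => qqqqqqqDqD   [S -> q]
qqqqqqqDqD => qqqqqqqjqD   [D -> j]
qqqqqqqjqD => qqqqqqqjqqqS   [D -> q q S]
qqqqqqqjqqqS => qqqqqqqjqqqq   [S -> q]

S=>D=>SqD=>DqD=>SqDqD=>DqDqD=>SqqDqD=>DqqDqD=>SqDqqDqD=>qqDqqDqD=>qqqqSqqDqD=>qqqqqqqDqD=>qqqqqqqjqD=>qqqqqqqjqqqS=>qqqqqqqjqqqq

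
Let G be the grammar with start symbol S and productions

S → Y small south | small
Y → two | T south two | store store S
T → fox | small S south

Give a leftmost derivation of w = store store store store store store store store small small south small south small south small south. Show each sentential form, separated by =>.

S => Y small south   [S → Y small south]
Y small south => store store S small south   [Y → store store S]
store store S small south => store store Y small south small south   [S → Y small south]
store store Y small south small south => store store store store S small south small south   [Y → store store S]
store store store store S small south small south => store store store store Y small south small south small south   [S → Y small south]
store store store store Y small south small south small south => store store store store store store S small south small south small south   [Y → store store S]
store store store store store store S small south small south small south => store store store store store store Y small south small south small south small south   [S → Y small south]
store store store store store store Y small south small south small south small south => store store store store store store store store S small south small south small south small south   [Y → store store S]
store store store store store store store store S small south small south small south small south => store store store store store store store store small small south small south small south small south   [S → small]

S => Y small south => store store S small south => store store Y small south small south => store store store store S small south small south => store store store store Y small south small south small south => store store store store store store S small south small south small south => store store store store store store Y small south small south small south small south => store store store store store store store store S small south small south small south small south => store store store store store store store store small small south small south small south small south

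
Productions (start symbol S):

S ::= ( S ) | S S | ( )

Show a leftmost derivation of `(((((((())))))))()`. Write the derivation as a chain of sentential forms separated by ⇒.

S ⇒ SS ⇒ (S)S ⇒ ((S))S ⇒ (((S)))S ⇒ ((((S))))S ⇒ (((((S)))))S ⇒ ((((((S))))))S ⇒ (((((((S)))))))S ⇒ (((((((())))))))S ⇒ (((((((())))))))()

S ⇒ SS   [S ::= S S]
SS ⇒ (S)S   [S ::= ( S )]
(S)S ⇒ ((S))S   [S ::= ( S )]
((S))S ⇒ (((S)))S   [S ::= ( S )]
(((S)))S ⇒ ((((S))))S   [S ::= ( S )]
((((S))))S ⇒ (((((S)))))S   [S ::= ( S )]
(((((S)))))S ⇒ ((((((S))))))S   [S ::= ( S )]
((((((S))))))S ⇒ (((((((S)))))))S   [S ::= ( S )]
(((((((S)))))))S ⇒ (((((((())))))))S   [S ::= ( )]
(((((((())))))))S ⇒ (((((((())))))))()   [S ::= ( )]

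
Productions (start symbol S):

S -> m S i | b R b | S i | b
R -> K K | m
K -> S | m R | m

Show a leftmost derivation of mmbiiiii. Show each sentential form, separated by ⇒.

S⇒Si⇒mSii⇒mSiii⇒mmSiiii⇒mmSiiiii⇒mmbiiiii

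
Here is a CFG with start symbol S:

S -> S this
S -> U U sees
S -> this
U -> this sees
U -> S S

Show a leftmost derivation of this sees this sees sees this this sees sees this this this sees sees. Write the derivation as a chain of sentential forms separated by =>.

S => U U sees => S S U sees => S this S U sees => U U sees this S U sees => S S U sees this S U sees => U U sees S U sees this S U sees => this sees U sees S U sees this S U sees => this sees this sees sees S U sees this S U sees => this sees this sees sees this U sees this S U sees => this sees this sees sees this this sees sees this S U sees => this sees this sees sees this this sees sees this this U sees => this sees this sees sees this this sees sees this this this sees sees

S => U U sees   [S -> U U sees]
U U sees => S S U sees   [U -> S S]
S S U sees => S this S U sees   [S -> S this]
S this S U sees => U U sees this S U sees   [S -> U U sees]
U U sees this S U sees => S S U sees this S U sees   [U -> S S]
S S U sees this S U sees => U U sees S U sees this S U sees   [S -> U U sees]
U U sees S U sees this S U sees => this sees U sees S U sees this S U sees   [U -> this sees]
this sees U sees S U sees this S U sees => this sees this sees sees S U sees this S U sees   [U -> this sees]
this sees this sees sees S U sees this S U sees => this sees this sees sees this U sees this S U sees   [S -> this]
this sees this sees sees this U sees this S U sees => this sees this sees sees this this sees sees this S U sees   [U -> this sees]
this sees this sees sees this this sees sees this S U sees => this sees this sees sees this this sees sees this this U sees   [S -> this]
this sees this sees sees this this sees sees this this U sees => this sees this sees sees this this sees sees this this this sees sees   [U -> this sees]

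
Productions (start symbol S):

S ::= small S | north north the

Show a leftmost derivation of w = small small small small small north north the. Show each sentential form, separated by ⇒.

S ⇒ small S ⇒ small small S ⇒ small small small S ⇒ small small small small S ⇒ small small small small small S ⇒ small small small small small north north the

S ⇒ small S   [S ::= small S]
small S ⇒ small small S   [S ::= small S]
small small S ⇒ small small small S   [S ::= small S]
small small small S ⇒ small small small small S   [S ::= small S]
small small small small S ⇒ small small small small small S   [S ::= small S]
small small small small small S ⇒ small small small small small north north the   [S ::= north north the]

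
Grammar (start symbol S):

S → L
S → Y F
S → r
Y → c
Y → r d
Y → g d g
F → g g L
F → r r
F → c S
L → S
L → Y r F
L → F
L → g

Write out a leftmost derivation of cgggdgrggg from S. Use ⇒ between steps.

S ⇒ YF ⇒ cF ⇒ cggL ⇒ cggYrF ⇒ cgggdgrF ⇒ cgggdgrggL ⇒ cgggdgrggg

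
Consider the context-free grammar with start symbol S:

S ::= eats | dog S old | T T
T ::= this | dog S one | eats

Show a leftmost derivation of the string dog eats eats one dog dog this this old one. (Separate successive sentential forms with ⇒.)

S ⇒ T T ⇒ dog S one T ⇒ dog T T one T ⇒ dog eats T one T ⇒ dog eats eats one T ⇒ dog eats eats one dog S one ⇒ dog eats eats one dog dog S old one ⇒ dog eats eats one dog dog T T old one ⇒ dog eats eats one dog dog this T old one ⇒ dog eats eats one dog dog this this old one

S ⇒ T T   [S ::= T T]
T T ⇒ dog S one T   [T ::= dog S one]
dog S one T ⇒ dog T T one T   [S ::= T T]
dog T T one T ⇒ dog eats T one T   [T ::= eats]
dog eats T one T ⇒ dog eats eats one T   [T ::= eats]
dog eats eats one T ⇒ dog eats eats one dog S one   [T ::= dog S one]
dog eats eats one dog S one ⇒ dog eats eats one dog dog S old one   [S ::= dog S old]
dog eats eats one dog dog S old one ⇒ dog eats eats one dog dog T T old one   [S ::= T T]
dog eats eats one dog dog T T old one ⇒ dog eats eats one dog dog this T old one   [T ::= this]
dog eats eats one dog dog this T old one ⇒ dog eats eats one dog dog this this old one   [T ::= this]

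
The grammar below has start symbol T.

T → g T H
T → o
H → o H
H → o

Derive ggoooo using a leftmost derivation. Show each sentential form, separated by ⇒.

T ⇒ gTH   [T → g T H]
gTH ⇒ ggTHH   [T → g T H]
ggTHH ⇒ ggoHH   [T → o]
ggoHH ⇒ ggooH   [H → o]
ggooH ⇒ ggoooH   [H → o H]
ggoooH ⇒ ggoooo   [H → o]

T⇒gTH⇒ggTHH⇒ggoHH⇒ggooH⇒ggoooH⇒ggoooo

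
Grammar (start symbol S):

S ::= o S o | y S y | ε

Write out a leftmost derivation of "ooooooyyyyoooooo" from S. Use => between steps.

S=>oSo=>ooSoo=>oooSooo=>ooooSoooo=>oooooSooooo=>ooooooSoooooo=>ooooooySyoooooo=>ooooooyySyyoooooo=>ooooooyyyyoooooo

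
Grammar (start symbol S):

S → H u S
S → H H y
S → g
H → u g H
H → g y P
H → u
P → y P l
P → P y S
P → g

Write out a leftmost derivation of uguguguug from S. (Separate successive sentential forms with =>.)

S=>HuS=>ugHuS=>ugugHuS=>ugugugHuS=>uguguguuS=>uguguguug

S => HuS   [S → H u S]
HuS => ugHuS   [H → u g H]
ugHuS => ugugHuS   [H → u g H]
ugugHuS => ugugugHuS   [H → u g H]
ugugugHuS => uguguguuS   [H → u]
uguguguuS => uguguguug   [S → g]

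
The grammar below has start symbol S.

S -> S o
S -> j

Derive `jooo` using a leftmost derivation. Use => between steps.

S => So   [S -> S o]
So => Soo   [S -> S o]
Soo => Sooo   [S -> S o]
Sooo => jooo   [S -> j]

S => So => Soo => Sooo => jooo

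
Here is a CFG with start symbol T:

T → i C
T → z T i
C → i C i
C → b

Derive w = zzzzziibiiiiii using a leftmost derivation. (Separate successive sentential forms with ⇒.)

T ⇒ zTi ⇒ zzTii ⇒ zzzTiii ⇒ zzzzTiiii ⇒ zzzzzTiiiii ⇒ zzzzziCiiiii ⇒ zzzzziiCiiiiii ⇒ zzzzziibiiiiii

T ⇒ zTi   [T → z T i]
zTi ⇒ zzTii   [T → z T i]
zzTii ⇒ zzzTiii   [T → z T i]
zzzTiii ⇒ zzzzTiiii   [T → z T i]
zzzzTiiii ⇒ zzzzzTiiiii   [T → z T i]
zzzzzTiiiii ⇒ zzzzziCiiiii   [T → i C]
zzzzziCiiiii ⇒ zzzzziiCiiiiii   [C → i C i]
zzzzziiCiiiiii ⇒ zzzzziibiiiiii   [C → b]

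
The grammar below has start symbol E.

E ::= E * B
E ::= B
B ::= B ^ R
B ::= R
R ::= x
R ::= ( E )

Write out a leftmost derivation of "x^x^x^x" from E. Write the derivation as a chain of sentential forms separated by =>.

E => B => B^R => B^R^R => B^R^R^R => R^R^R^R => x^R^R^R => x^x^R^R => x^x^x^R => x^x^x^x

E => B   [E ::= B]
B => B^R   [B ::= B ^ R]
B^R => B^R^R   [B ::= B ^ R]
B^R^R => B^R^R^R   [B ::= B ^ R]
B^R^R^R => R^R^R^R   [B ::= R]
R^R^R^R => x^R^R^R   [R ::= x]
x^R^R^R => x^x^R^R   [R ::= x]
x^x^R^R => x^x^x^R   [R ::= x]
x^x^x^R => x^x^x^x   [R ::= x]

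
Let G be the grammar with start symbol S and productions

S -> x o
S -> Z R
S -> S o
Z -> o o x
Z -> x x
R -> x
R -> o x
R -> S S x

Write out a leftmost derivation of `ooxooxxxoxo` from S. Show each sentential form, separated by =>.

S => So   [S -> S o]
So => ZRo   [S -> Z R]
ZRo => ooxRo   [Z -> o o x]
ooxRo => ooxSSxo   [R -> S S x]
ooxSSxo => ooxZRSxo   [S -> Z R]
ooxZRSxo => ooxooxRSxo   [Z -> o o x]
ooxooxRSxo => ooxooxxSxo   [R -> x]
ooxooxxSxo => ooxooxxxoxo   [S -> x o]

S=>So=>ZRo=>ooxRo=>ooxSSxo=>ooxZRSxo=>ooxooxRSxo=>ooxooxxSxo=>ooxooxxxoxo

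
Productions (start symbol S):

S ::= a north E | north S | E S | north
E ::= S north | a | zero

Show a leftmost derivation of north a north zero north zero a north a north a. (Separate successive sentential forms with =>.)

S => E S   [S ::= E S]
E S => S north S   [E ::= S north]
S north S => north S north S   [S ::= north S]
north S north S => north a north E north S   [S ::= a north E]
north a north E north S => north a north zero north S   [E ::= zero]
north a north zero north S => north a north zero north E S   [S ::= E S]
north a north zero north E S => north a north zero north zero S   [E ::= zero]
north a north zero north zero S => north a north zero north zero E S   [S ::= E S]
north a north zero north zero E S => north a north zero north zero a S   [E ::= a]
north a north zero north zero a S => north a north zero north zero a north S   [S ::= north S]
north a north zero north zero a north S => north a north zero north zero a north a north E   [S ::= a north E]
north a north zero north zero a north a north E => north a north zero north zero a north a north a   [E ::= a]

S => E S => S north S => north S north S => north a north E north S => north a north zero north S => north a north zero north E S => north a north zero north zero S => north a north zero north zero E S => north a north zero north zero a S => north a north zero north zero a north S => north a north zero north zero a north a north E => north a north zero north zero a north a north a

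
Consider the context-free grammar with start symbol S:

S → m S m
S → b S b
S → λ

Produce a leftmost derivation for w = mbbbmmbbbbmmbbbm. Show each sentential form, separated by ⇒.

S ⇒ mSm   [S → m S m]
mSm ⇒ mbSbm   [S → b S b]
mbSbm ⇒ mbbSbbm   [S → b S b]
mbbSbbm ⇒ mbbbSbbbm   [S → b S b]
mbbbSbbbm ⇒ mbbbmSmbbbm   [S → m S m]
mbbbmSmbbbm ⇒ mbbbmmSmmbbbm   [S → m S m]
mbbbmmSmmbbbm ⇒ mbbbmmbSbmmbbbm   [S → b S b]
mbbbmmbSbmmbbbm ⇒ mbbbmmbbSbbmmbbbm   [S → b S b]
mbbbmmbbSbbmmbbbm ⇒ mbbbmmbbbbmmbbbm   [S → λ]

S⇒mSm⇒mbSbm⇒mbbSbbm⇒mbbbSbbbm⇒mbbbmSmbbbm⇒mbbbmmSmmbbbm⇒mbbbmmbSbmmbbbm⇒mbbbmmbbSbbmmbbbm⇒mbbbmmbbbbmmbbbm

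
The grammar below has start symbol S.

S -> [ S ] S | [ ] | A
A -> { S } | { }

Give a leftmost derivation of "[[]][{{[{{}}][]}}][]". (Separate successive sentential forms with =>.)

S => [S]S => [[]]S => [[]][S]S => [[]][A]S => [[]][{S}]S => [[]][{A}]S => [[]][{{S}}]S => [[]][{{[S]S}}]S => [[]][{{[A]S}}]S => [[]][{{[{S}]S}}]S => [[]][{{[{A}]S}}]S => [[]][{{[{{}}]S}}]S => [[]][{{[{{}}][]}}]S => [[]][{{[{{}}][]}}][]

S => [S]S   [S -> [ S ] S]
[S]S => [[]]S   [S -> [ ]]
[[]]S => [[]][S]S   [S -> [ S ] S]
[[]][S]S => [[]][A]S   [S -> A]
[[]][A]S => [[]][{S}]S   [A -> { S }]
[[]][{S}]S => [[]][{A}]S   [S -> A]
[[]][{A}]S => [[]][{{S}}]S   [A -> { S }]
[[]][{{S}}]S => [[]][{{[S]S}}]S   [S -> [ S ] S]
[[]][{{[S]S}}]S => [[]][{{[A]S}}]S   [S -> A]
[[]][{{[A]S}}]S => [[]][{{[{S}]S}}]S   [A -> { S }]
[[]][{{[{S}]S}}]S => [[]][{{[{A}]S}}]S   [S -> A]
[[]][{{[{A}]S}}]S => [[]][{{[{{}}]S}}]S   [A -> { }]
[[]][{{[{{}}]S}}]S => [[]][{{[{{}}][]}}]S   [S -> [ ]]
[[]][{{[{{}}][]}}]S => [[]][{{[{{}}][]}}][]   [S -> [ ]]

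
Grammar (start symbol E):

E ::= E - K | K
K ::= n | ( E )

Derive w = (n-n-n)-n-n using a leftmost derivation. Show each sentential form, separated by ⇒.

E ⇒ E-K   [E ::= E - K]
E-K ⇒ E-K-K   [E ::= E - K]
E-K-K ⇒ K-K-K   [E ::= K]
K-K-K ⇒ (E)-K-K   [K ::= ( E )]
(E)-K-K ⇒ (E-K)-K-K   [E ::= E - K]
(E-K)-K-K ⇒ (E-K-K)-K-K   [E ::= E - K]
(E-K-K)-K-K ⇒ (K-K-K)-K-K   [E ::= K]
(K-K-K)-K-K ⇒ (n-K-K)-K-K   [K ::= n]
(n-K-K)-K-K ⇒ (n-n-K)-K-K   [K ::= n]
(n-n-K)-K-K ⇒ (n-n-n)-K-K   [K ::= n]
(n-n-n)-K-K ⇒ (n-n-n)-n-K   [K ::= n]
(n-n-n)-n-K ⇒ (n-n-n)-n-n   [K ::= n]

E⇒E-K⇒E-K-K⇒K-K-K⇒(E)-K-K⇒(E-K)-K-K⇒(E-K-K)-K-K⇒(K-K-K)-K-K⇒(n-K-K)-K-K⇒(n-n-K)-K-K⇒(n-n-n)-K-K⇒(n-n-n)-n-K⇒(n-n-n)-n-n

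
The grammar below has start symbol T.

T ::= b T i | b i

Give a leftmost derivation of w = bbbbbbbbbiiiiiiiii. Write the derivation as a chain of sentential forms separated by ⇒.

T⇒bTi⇒bbTii⇒bbbTiii⇒bbbbTiiii⇒bbbbbTiiiii⇒bbbbbbTiiiiii⇒bbbbbbbTiiiiiii⇒bbbbbbbbTiiiiiiii⇒bbbbbbbbbiiiiiiiii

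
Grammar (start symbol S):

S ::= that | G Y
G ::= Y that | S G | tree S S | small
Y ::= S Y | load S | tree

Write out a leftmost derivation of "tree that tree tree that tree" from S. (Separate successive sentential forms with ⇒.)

S ⇒ G Y ⇒ Y that Y ⇒ S Y that Y ⇒ G Y Y that Y ⇒ Y that Y Y that Y ⇒ tree that Y Y that Y ⇒ tree that tree Y that Y ⇒ tree that tree tree that Y ⇒ tree that tree tree that tree

S ⇒ G Y   [S ::= G Y]
G Y ⇒ Y that Y   [G ::= Y that]
Y that Y ⇒ S Y that Y   [Y ::= S Y]
S Y that Y ⇒ G Y Y that Y   [S ::= G Y]
G Y Y that Y ⇒ Y that Y Y that Y   [G ::= Y that]
Y that Y Y that Y ⇒ tree that Y Y that Y   [Y ::= tree]
tree that Y Y that Y ⇒ tree that tree Y that Y   [Y ::= tree]
tree that tree Y that Y ⇒ tree that tree tree that Y   [Y ::= tree]
tree that tree tree that Y ⇒ tree that tree tree that tree   [Y ::= tree]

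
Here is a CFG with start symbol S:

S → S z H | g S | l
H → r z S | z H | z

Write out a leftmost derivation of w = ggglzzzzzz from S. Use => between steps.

S => SzH   [S → S z H]
SzH => gSzH   [S → g S]
gSzH => gSzHzH   [S → S z H]
gSzHzH => gSzHzHzH   [S → S z H]
gSzHzHzH => ggSzHzHzH   [S → g S]
ggSzHzHzH => gggSzHzHzH   [S → g S]
gggSzHzHzH => ggglzHzHzH   [S → l]
ggglzHzHzH => ggglzzzHzH   [H → z]
ggglzzzHzH => ggglzzzzzH   [H → z]
ggglzzzzzH => ggglzzzzzz   [H → z]

S => SzH => gSzH => gSzHzH => gSzHzHzH => ggSzHzHzH => gggSzHzHzH => ggglzHzHzH => ggglzzzHzH => ggglzzzzzH => ggglzzzzzz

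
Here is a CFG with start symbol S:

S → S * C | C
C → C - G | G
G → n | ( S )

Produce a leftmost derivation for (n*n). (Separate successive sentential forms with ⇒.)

S ⇒ C   [S → C]
C ⇒ G   [C → G]
G ⇒ (S)   [G → ( S )]
(S) ⇒ (S*C)   [S → S * C]
(S*C) ⇒ (C*C)   [S → C]
(C*C) ⇒ (G*C)   [C → G]
(G*C) ⇒ (n*C)   [G → n]
(n*C) ⇒ (n*G)   [C → G]
(n*G) ⇒ (n*n)   [G → n]

S ⇒ C ⇒ G ⇒ (S) ⇒ (S*C) ⇒ (C*C) ⇒ (G*C) ⇒ (n*C) ⇒ (n*G) ⇒ (n*n)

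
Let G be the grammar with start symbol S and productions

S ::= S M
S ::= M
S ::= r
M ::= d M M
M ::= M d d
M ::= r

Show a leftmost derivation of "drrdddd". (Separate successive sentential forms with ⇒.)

S⇒M⇒Mdd⇒Mdddd⇒dMMdddd⇒drMdddd⇒drrdddd

S ⇒ M   [S ::= M]
M ⇒ Mdd   [M ::= M d d]
Mdd ⇒ Mdddd   [M ::= M d d]
Mdddd ⇒ dMMdddd   [M ::= d M M]
dMMdddd ⇒ drMdddd   [M ::= r]
drMdddd ⇒ drrdddd   [M ::= r]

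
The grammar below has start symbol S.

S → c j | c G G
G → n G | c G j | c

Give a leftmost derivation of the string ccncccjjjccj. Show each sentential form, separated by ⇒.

S⇒cGG⇒ccGjG⇒ccnGjG⇒ccncGjjG⇒ccnccGjjjG⇒ccncccjjjG⇒ccncccjjjcGj⇒ccncccjjjccj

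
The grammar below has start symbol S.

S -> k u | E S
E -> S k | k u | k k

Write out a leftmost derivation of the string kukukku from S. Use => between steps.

S => ES => kuS => kuES => kuSkS => kukukS => kukukku

S => ES   [S -> E S]
ES => kuS   [E -> k u]
kuS => kuES   [S -> E S]
kuES => kuSkS   [E -> S k]
kuSkS => kukukS   [S -> k u]
kukukS => kukukku   [S -> k u]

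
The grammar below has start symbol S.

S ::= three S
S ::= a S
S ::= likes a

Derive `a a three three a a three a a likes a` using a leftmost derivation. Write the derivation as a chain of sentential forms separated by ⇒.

S ⇒ a S ⇒ a a S ⇒ a a three S ⇒ a a three three S ⇒ a a three three a S ⇒ a a three three a a S ⇒ a a three three a a three S ⇒ a a three three a a three a S ⇒ a a three three a a three a a S ⇒ a a three three a a three a a likes a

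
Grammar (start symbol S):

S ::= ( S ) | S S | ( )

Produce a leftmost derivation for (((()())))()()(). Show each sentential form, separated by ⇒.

S ⇒ SS ⇒ SSS ⇒ SSSS ⇒ (S)SSS ⇒ ((S))SSS ⇒ (((S)))SSS ⇒ (((SS)))SSS ⇒ (((()S)))SSS ⇒ (((()())))SSS ⇒ (((()())))()SS ⇒ (((()())))()()S ⇒ (((()())))()()()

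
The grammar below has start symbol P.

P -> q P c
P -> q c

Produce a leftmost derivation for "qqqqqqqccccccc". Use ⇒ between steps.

P ⇒ qPc ⇒ qqPcc ⇒ qqqPccc ⇒ qqqqPcccc ⇒ qqqqqPccccc ⇒ qqqqqqPcccccc ⇒ qqqqqqqccccccc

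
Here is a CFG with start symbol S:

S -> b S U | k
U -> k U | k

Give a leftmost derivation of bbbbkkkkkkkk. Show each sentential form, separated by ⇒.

S ⇒ bSU ⇒ bbSUU ⇒ bbbSUUU ⇒ bbbbSUUUU ⇒ bbbbkUUUU ⇒ bbbbkkUUUU ⇒ bbbbkkkUUUU ⇒ bbbbkkkkUUU ⇒ bbbbkkkkkUU ⇒ bbbbkkkkkkUU ⇒ bbbbkkkkkkkU ⇒ bbbbkkkkkkkk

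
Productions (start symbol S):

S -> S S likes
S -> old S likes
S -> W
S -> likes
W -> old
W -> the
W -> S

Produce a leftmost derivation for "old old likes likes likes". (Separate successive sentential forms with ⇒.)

S ⇒ S S likes   [S -> S S likes]
S S likes ⇒ W S likes   [S -> W]
W S likes ⇒ old S likes   [W -> old]
old S likes ⇒ old old S likes likes   [S -> old S likes]
old old S likes likes ⇒ old old likes likes likes   [S -> likes]

S ⇒ S S likes ⇒ W S likes ⇒ old S likes ⇒ old old S likes likes ⇒ old old likes likes likes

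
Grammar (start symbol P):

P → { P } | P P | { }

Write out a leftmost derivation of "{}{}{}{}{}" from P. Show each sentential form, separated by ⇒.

P ⇒ PP ⇒ PPP ⇒ PPPP ⇒ PPPPP ⇒ {}PPPP ⇒ {}{}PPP ⇒ {}{}{}PP ⇒ {}{}{}{}P ⇒ {}{}{}{}{}

P ⇒ PP   [P → P P]
PP ⇒ PPP   [P → P P]
PPP ⇒ PPPP   [P → P P]
PPPP ⇒ PPPPP   [P → P P]
PPPPP ⇒ {}PPPP   [P → { }]
{}PPPP ⇒ {}{}PPP   [P → { }]
{}{}PPP ⇒ {}{}{}PP   [P → { }]
{}{}{}PP ⇒ {}{}{}{}P   [P → { }]
{}{}{}{}P ⇒ {}{}{}{}{}   [P → { }]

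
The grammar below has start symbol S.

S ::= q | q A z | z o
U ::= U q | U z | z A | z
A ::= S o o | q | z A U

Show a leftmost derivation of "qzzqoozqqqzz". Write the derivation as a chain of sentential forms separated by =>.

S => qAz => qzAUz => qzzAUUz => qzzSooUUz => qzzqooUUz => qzzqooUqUz => qzzqooUqqUz => qzzqooUqqqUz => qzzqoozqqqUz => qzzqoozqqqzz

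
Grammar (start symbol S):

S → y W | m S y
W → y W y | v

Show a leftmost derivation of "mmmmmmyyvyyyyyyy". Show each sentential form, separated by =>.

S => mSy   [S → m S y]
mSy => mmSyy   [S → m S y]
mmSyy => mmmSyyy   [S → m S y]
mmmSyyy => mmmmSyyyy   [S → m S y]
mmmmSyyyy => mmmmmSyyyyy   [S → m S y]
mmmmmSyyyyy => mmmmmmSyyyyyy   [S → m S y]
mmmmmmSyyyyyy => mmmmmmyWyyyyyy   [S → y W]
mmmmmmyWyyyyyy => mmmmmmyyWyyyyyyy   [W → y W y]
mmmmmmyyWyyyyyyy => mmmmmmyyvyyyyyyy   [W → v]

S=>mSy=>mmSyy=>mmmSyyy=>mmmmSyyyy=>mmmmmSyyyyy=>mmmmmmSyyyyyy=>mmmmmmyWyyyyyy=>mmmmmmyyWyyyyyyy=>mmmmmmyyvyyyyyyy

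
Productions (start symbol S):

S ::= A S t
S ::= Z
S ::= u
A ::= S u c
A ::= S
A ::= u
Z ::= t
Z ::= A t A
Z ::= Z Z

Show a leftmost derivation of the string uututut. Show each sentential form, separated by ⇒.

S ⇒ ASt ⇒ SSt ⇒ AStSt ⇒ SStSt ⇒ AStStSt ⇒ SStStSt ⇒ uStStSt ⇒ uutStSt ⇒ uututSt ⇒ uututut

S ⇒ ASt   [S ::= A S t]
ASt ⇒ SSt   [A ::= S]
SSt ⇒ AStSt   [S ::= A S t]
AStSt ⇒ SStSt   [A ::= S]
SStSt ⇒ AStStSt   [S ::= A S t]
AStStSt ⇒ SStStSt   [A ::= S]
SStStSt ⇒ uStStSt   [S ::= u]
uStStSt ⇒ uutStSt   [S ::= u]
uutStSt ⇒ uututSt   [S ::= u]
uututSt ⇒ uututut   [S ::= u]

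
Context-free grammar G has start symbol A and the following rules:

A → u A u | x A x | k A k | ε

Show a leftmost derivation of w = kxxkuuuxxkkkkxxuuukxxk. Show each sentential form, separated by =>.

A => kAk   [A → k A k]
kAk => kxAxk   [A → x A x]
kxAxk => kxxAxxk   [A → x A x]
kxxAxxk => kxxkAkxxk   [A → k A k]
kxxkAkxxk => kxxkuAukxxk   [A → u A u]
kxxkuAukxxk => kxxkuuAuukxxk   [A → u A u]
kxxkuuAuukxxk => kxxkuuuAuuukxxk   [A → u A u]
kxxkuuuAuuukxxk => kxxkuuuxAxuuukxxk   [A → x A x]
kxxkuuuxAxuuukxxk => kxxkuuuxxAxxuuukxxk   [A → x A x]
kxxkuuuxxAxxuuukxxk => kxxkuuuxxkAkxxuuukxxk   [A → k A k]
kxxkuuuxxkAkxxuuukxxk => kxxkuuuxxkkAkkxxuuukxxk   [A → k A k]
kxxkuuuxxkkAkkxxuuukxxk => kxxkuuuxxkkkkxxuuukxxk   [A → ε]

A=>kAk=>kxAxk=>kxxAxxk=>kxxkAkxxk=>kxxkuAukxxk=>kxxkuuAuukxxk=>kxxkuuuAuuukxxk=>kxxkuuuxAxuuukxxk=>kxxkuuuxxAxxuuukxxk=>kxxkuuuxxkAkxxuuukxxk=>kxxkuuuxxkkAkkxxuuukxxk=>kxxkuuuxxkkkkxxuuukxxk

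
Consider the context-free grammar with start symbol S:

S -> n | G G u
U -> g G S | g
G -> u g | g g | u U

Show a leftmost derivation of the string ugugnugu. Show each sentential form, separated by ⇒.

S ⇒ GGu   [S -> G G u]
GGu ⇒ uUGu   [G -> u U]
uUGu ⇒ ugGSGu   [U -> g G S]
ugGSGu ⇒ ugugSGu   [G -> u g]
ugugSGu ⇒ ugugnGu   [S -> n]
ugugnGu ⇒ ugugnuUu   [G -> u U]
ugugnuUu ⇒ ugugnugu   [U -> g]

S⇒GGu⇒uUGu⇒ugGSGu⇒ugugSGu⇒ugugnGu⇒ugugnuUu⇒ugugnugu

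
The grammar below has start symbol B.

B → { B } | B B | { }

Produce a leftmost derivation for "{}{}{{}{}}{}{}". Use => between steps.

B => BB   [B → B B]
BB => {}B   [B → { }]
{}B => {}BB   [B → B B]
{}BB => {}{}B   [B → { }]
{}{}B => {}{}BB   [B → B B]
{}{}BB => {}{}BBB   [B → B B]
{}{}BBB => {}{}{B}BB   [B → { B }]
{}{}{B}BB => {}{}{BB}BB   [B → B B]
{}{}{BB}BB => {}{}{{}B}BB   [B → { }]
{}{}{{}B}BB => {}{}{{}{}}BB   [B → { }]
{}{}{{}{}}BB => {}{}{{}{}}{}B   [B → { }]
{}{}{{}{}}{}B => {}{}{{}{}}{}{}   [B → { }]

B => BB => {}B => {}BB => {}{}B => {}{}BB => {}{}BBB => {}{}{B}BB => {}{}{BB}BB => {}{}{{}B}BB => {}{}{{}{}}BB => {}{}{{}{}}{}B => {}{}{{}{}}{}{}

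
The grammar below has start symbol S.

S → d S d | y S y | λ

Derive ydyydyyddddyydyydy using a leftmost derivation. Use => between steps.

S => ySy => ydSdy => ydySydy => ydyySyydy => ydyydSdyydy => ydyydySydyydy => ydyydyySyydyydy => ydyydyydSdyydyydy => ydyydyyddSddyydyydy => ydyydyyddddyydyydy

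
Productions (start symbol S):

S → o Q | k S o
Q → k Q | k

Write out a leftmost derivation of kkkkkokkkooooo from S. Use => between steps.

S=>kSo=>kkSoo=>kkkSooo=>kkkkSoooo=>kkkkkSooooo=>kkkkkoQooooo=>kkkkkokQooooo=>kkkkkokkQooooo=>kkkkkokkkooooo

S => kSo   [S → k S o]
kSo => kkSoo   [S → k S o]
kkSoo => kkkSooo   [S → k S o]
kkkSooo => kkkkSoooo   [S → k S o]
kkkkSoooo => kkkkkSooooo   [S → k S o]
kkkkkSooooo => kkkkkoQooooo   [S → o Q]
kkkkkoQooooo => kkkkkokQooooo   [Q → k Q]
kkkkkokQooooo => kkkkkokkQooooo   [Q → k Q]
kkkkkokkQooooo => kkkkkokkkooooo   [Q → k]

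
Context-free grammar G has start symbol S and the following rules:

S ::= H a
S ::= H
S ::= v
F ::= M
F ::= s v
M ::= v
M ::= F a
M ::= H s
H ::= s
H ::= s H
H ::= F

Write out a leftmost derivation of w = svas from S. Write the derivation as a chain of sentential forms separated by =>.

S=>H=>F=>M=>Hs=>Fs=>Ms=>Fas=>svas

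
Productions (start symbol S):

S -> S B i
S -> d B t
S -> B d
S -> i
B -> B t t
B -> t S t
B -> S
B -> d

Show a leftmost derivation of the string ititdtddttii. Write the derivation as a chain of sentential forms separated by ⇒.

S⇒SBi⇒iBi⇒iSi⇒iSBii⇒iBdBii⇒itStdBii⇒ititdBii⇒ititdtStii⇒ititdtdBttii⇒ititdtddttii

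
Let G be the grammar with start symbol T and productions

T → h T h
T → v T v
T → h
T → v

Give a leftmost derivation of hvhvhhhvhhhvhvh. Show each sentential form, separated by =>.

T => hTh   [T → h T h]
hTh => hvTvh   [T → v T v]
hvTvh => hvhThvh   [T → h T h]
hvhThvh => hvhvTvhvh   [T → v T v]
hvhvTvhvh => hvhvhThvhvh   [T → h T h]
hvhvhThvhvh => hvhvhhThhvhvh   [T → h T h]
hvhvhhThhvhvh => hvhvhhhThhhvhvh   [T → h T h]
hvhvhhhThhhvhvh => hvhvhhhvhhhvhvh   [T → v]

T=>hTh=>hvTvh=>hvhThvh=>hvhvTvhvh=>hvhvhThvhvh=>hvhvhhThhvhvh=>hvhvhhhThhhvhvh=>hvhvhhhvhhhvhvh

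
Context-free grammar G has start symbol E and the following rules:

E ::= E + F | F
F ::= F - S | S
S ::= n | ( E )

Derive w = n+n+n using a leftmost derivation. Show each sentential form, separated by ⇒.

E ⇒ E+F ⇒ E+F+F ⇒ F+F+F ⇒ S+F+F ⇒ n+F+F ⇒ n+S+F ⇒ n+n+F ⇒ n+n+S ⇒ n+n+n

E ⇒ E+F   [E ::= E + F]
E+F ⇒ E+F+F   [E ::= E + F]
E+F+F ⇒ F+F+F   [E ::= F]
F+F+F ⇒ S+F+F   [F ::= S]
S+F+F ⇒ n+F+F   [S ::= n]
n+F+F ⇒ n+S+F   [F ::= S]
n+S+F ⇒ n+n+F   [S ::= n]
n+n+F ⇒ n+n+S   [F ::= S]
n+n+S ⇒ n+n+n   [S ::= n]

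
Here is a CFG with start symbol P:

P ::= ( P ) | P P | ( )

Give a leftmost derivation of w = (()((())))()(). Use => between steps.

P => PP   [P ::= P P]
PP => PPP   [P ::= P P]
PPP => (P)PP   [P ::= ( P )]
(P)PP => (PP)PP   [P ::= P P]
(PP)PP => (()P)PP   [P ::= ( )]
(()P)PP => (()(P))PP   [P ::= ( P )]
(()(P))PP => (()((P)))PP   [P ::= ( P )]
(()((P)))PP => (()((())))PP   [P ::= ( )]
(()((())))PP => (()((())))()P   [P ::= ( )]
(()((())))()P => (()((())))()()   [P ::= ( )]

P => PP => PPP => (P)PP => (PP)PP => (()P)PP => (()(P))PP => (()((P)))PP => (()((())))PP => (()((())))()P => (()((())))()()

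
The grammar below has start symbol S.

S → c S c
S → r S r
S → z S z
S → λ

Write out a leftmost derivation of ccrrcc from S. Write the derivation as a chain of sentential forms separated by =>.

S => cSc   [S → c S c]
cSc => ccScc   [S → c S c]
ccScc => ccrSrcc   [S → r S r]
ccrSrcc => ccrrcc   [S → λ]

S=>cSc=>ccScc=>ccrSrcc=>ccrrcc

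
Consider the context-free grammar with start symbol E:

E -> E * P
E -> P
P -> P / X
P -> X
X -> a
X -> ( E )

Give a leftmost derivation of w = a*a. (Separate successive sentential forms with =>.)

E => E*P   [E -> E * P]
E*P => P*P   [E -> P]
P*P => X*P   [P -> X]
X*P => a*P   [X -> a]
a*P => a*X   [P -> X]
a*X => a*a   [X -> a]

E => E*P => P*P => X*P => a*P => a*X => a*a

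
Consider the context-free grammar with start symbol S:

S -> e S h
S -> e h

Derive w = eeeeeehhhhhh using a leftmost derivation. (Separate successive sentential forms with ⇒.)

S ⇒ eSh ⇒ eeShh ⇒ eeeShhh ⇒ eeeeShhhh ⇒ eeeeeShhhhh ⇒ eeeeeehhhhhh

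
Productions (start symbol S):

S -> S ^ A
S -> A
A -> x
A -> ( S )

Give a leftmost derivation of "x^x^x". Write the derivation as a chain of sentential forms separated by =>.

S => S^A   [S -> S ^ A]
S^A => S^A^A   [S -> S ^ A]
S^A^A => A^A^A   [S -> A]
A^A^A => x^A^A   [A -> x]
x^A^A => x^x^A   [A -> x]
x^x^A => x^x^x   [A -> x]

S => S^A => S^A^A => A^A^A => x^A^A => x^x^A => x^x^x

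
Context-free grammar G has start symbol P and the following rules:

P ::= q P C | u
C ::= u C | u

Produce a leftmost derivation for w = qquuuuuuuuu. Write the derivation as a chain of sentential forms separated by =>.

P => qPC => qqPCC => qquCC => qquuCC => qquuuCC => qquuuuCC => qquuuuuCC => qquuuuuuCC => qquuuuuuuC => qquuuuuuuuC => qquuuuuuuuu

P => qPC   [P ::= q P C]
qPC => qqPCC   [P ::= q P C]
qqPCC => qquCC   [P ::= u]
qquCC => qquuCC   [C ::= u C]
qquuCC => qquuuCC   [C ::= u C]
qquuuCC => qquuuuCC   [C ::= u C]
qquuuuCC => qquuuuuCC   [C ::= u C]
qquuuuuCC => qquuuuuuCC   [C ::= u C]
qquuuuuuCC => qquuuuuuuC   [C ::= u]
qquuuuuuuC => qquuuuuuuuC   [C ::= u C]
qquuuuuuuuC => qquuuuuuuuu   [C ::= u]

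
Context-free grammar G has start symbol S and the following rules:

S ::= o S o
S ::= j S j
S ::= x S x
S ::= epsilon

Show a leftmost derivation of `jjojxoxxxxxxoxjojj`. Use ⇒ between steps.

S ⇒ jSj ⇒ jjSjj ⇒ jjoSojj ⇒ jjojSjojj ⇒ jjojxSxjojj ⇒ jjojxoSoxjojj ⇒ jjojxoxSxoxjojj ⇒ jjojxoxxSxxoxjojj ⇒ jjojxoxxxSxxxoxjojj ⇒ jjojxoxxxxxxoxjojj

S ⇒ jSj   [S ::= j S j]
jSj ⇒ jjSjj   [S ::= j S j]
jjSjj ⇒ jjoSojj   [S ::= o S o]
jjoSojj ⇒ jjojSjojj   [S ::= j S j]
jjojSjojj ⇒ jjojxSxjojj   [S ::= x S x]
jjojxSxjojj ⇒ jjojxoSoxjojj   [S ::= o S o]
jjojxoSoxjojj ⇒ jjojxoxSxoxjojj   [S ::= x S x]
jjojxoxSxoxjojj ⇒ jjojxoxxSxxoxjojj   [S ::= x S x]
jjojxoxxSxxoxjojj ⇒ jjojxoxxxSxxxoxjojj   [S ::= x S x]
jjojxoxxxSxxxoxjojj ⇒ jjojxoxxxxxxoxjojj   [S ::= epsilon]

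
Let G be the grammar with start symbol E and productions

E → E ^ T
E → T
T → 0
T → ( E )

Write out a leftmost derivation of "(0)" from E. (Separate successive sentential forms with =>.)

E => T   [E → T]
T => (E)   [T → ( E )]
(E) => (T)   [E → T]
(T) => (0)   [T → 0]

E => T => (E) => (T) => (0)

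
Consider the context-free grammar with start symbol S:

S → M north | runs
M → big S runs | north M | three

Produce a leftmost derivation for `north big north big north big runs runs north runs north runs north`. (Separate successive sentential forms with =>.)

S => M north => north M north => north big S runs north => north big M north runs north => north big north M north runs north => north big north big S runs north runs north => north big north big M north runs north runs north => north big north big north M north runs north runs north => north big north big north big S runs north runs north runs north => north big north big north big runs runs north runs north runs north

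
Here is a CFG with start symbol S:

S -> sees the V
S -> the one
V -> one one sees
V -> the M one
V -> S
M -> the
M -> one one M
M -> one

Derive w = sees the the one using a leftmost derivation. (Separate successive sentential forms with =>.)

S => sees the V   [S -> sees the V]
sees the V => sees the S   [V -> S]
sees the S => sees the the one   [S -> the one]

S => sees the V => sees the S => sees the the one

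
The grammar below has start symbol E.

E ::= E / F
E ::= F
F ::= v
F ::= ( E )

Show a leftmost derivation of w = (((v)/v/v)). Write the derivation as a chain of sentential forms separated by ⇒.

E ⇒ F ⇒ (E) ⇒ (F) ⇒ ((E)) ⇒ ((E/F)) ⇒ ((E/F/F)) ⇒ ((F/F/F)) ⇒ (((E)/F/F)) ⇒ (((F)/F/F)) ⇒ (((v)/F/F)) ⇒ (((v)/v/F)) ⇒ (((v)/v/v))

E ⇒ F   [E ::= F]
F ⇒ (E)   [F ::= ( E )]
(E) ⇒ (F)   [E ::= F]
(F) ⇒ ((E))   [F ::= ( E )]
((E)) ⇒ ((E/F))   [E ::= E / F]
((E/F)) ⇒ ((E/F/F))   [E ::= E / F]
((E/F/F)) ⇒ ((F/F/F))   [E ::= F]
((F/F/F)) ⇒ (((E)/F/F))   [F ::= ( E )]
(((E)/F/F)) ⇒ (((F)/F/F))   [E ::= F]
(((F)/F/F)) ⇒ (((v)/F/F))   [F ::= v]
(((v)/F/F)) ⇒ (((v)/v/F))   [F ::= v]
(((v)/v/F)) ⇒ (((v)/v/v))   [F ::= v]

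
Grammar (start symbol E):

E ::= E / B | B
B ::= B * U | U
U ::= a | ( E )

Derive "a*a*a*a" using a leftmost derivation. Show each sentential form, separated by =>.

E=>B=>B*U=>B*U*U=>B*U*U*U=>U*U*U*U=>a*U*U*U=>a*a*U*U=>a*a*a*U=>a*a*a*a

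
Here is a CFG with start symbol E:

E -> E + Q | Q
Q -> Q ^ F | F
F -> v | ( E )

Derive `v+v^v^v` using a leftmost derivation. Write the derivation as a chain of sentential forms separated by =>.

E => E+Q => Q+Q => F+Q => v+Q => v+Q^F => v+Q^F^F => v+F^F^F => v+v^F^F => v+v^v^F => v+v^v^v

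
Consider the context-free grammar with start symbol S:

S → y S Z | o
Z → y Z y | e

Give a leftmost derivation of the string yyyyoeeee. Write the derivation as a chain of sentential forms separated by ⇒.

S ⇒ ySZ   [S → y S Z]
ySZ ⇒ yySZZ   [S → y S Z]
yySZZ ⇒ yyySZZZ   [S → y S Z]
yyySZZZ ⇒ yyyySZZZZ   [S → y S Z]
yyyySZZZZ ⇒ yyyyoZZZZ   [S → o]
yyyyoZZZZ ⇒ yyyyoeZZZ   [Z → e]
yyyyoeZZZ ⇒ yyyyoeeZZ   [Z → e]
yyyyoeeZZ ⇒ yyyyoeeeZ   [Z → e]
yyyyoeeeZ ⇒ yyyyoeeee   [Z → e]

S ⇒ ySZ ⇒ yySZZ ⇒ yyySZZZ ⇒ yyyySZZZZ ⇒ yyyyoZZZZ ⇒ yyyyoeZZZ ⇒ yyyyoeeZZ ⇒ yyyyoeeeZ ⇒ yyyyoeeee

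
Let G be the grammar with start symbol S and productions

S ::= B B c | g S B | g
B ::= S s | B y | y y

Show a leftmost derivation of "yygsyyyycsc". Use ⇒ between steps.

S ⇒ BBc   [S ::= B B c]
BBc ⇒ yyBc   [B ::= y y]
yyBc ⇒ yySsc   [B ::= S s]
yySsc ⇒ yyBBcsc   [S ::= B B c]
yyBBcsc ⇒ yyByBcsc   [B ::= B y]
yyByBcsc ⇒ yyByyBcsc   [B ::= B y]
yyByyBcsc ⇒ yySsyyBcsc   [B ::= S s]
yySsyyBcsc ⇒ yygsyyBcsc   [S ::= g]
yygsyyBcsc ⇒ yygsyyyycsc   [B ::= y y]

S ⇒ BBc ⇒ yyBc ⇒ yySsc ⇒ yyBBcsc ⇒ yyByBcsc ⇒ yyByyBcsc ⇒ yySsyyBcsc ⇒ yygsyyBcsc ⇒ yygsyyyycsc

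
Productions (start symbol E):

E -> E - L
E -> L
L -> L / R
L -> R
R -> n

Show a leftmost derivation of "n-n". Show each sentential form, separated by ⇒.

E⇒E-L⇒L-L⇒R-L⇒n-L⇒n-R⇒n-n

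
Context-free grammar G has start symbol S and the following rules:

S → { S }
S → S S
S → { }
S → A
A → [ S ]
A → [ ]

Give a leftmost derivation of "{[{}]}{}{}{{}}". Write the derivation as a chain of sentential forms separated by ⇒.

S ⇒ SS   [S → S S]
SS ⇒ SSS   [S → S S]
SSS ⇒ {S}SS   [S → { S }]
{S}SS ⇒ {A}SS   [S → A]
{A}SS ⇒ {[S]}SS   [A → [ S ]]
{[S]}SS ⇒ {[{}]}SS   [S → { }]
{[{}]}SS ⇒ {[{}]}SSS   [S → S S]
{[{}]}SSS ⇒ {[{}]}{}SS   [S → { }]
{[{}]}{}SS ⇒ {[{}]}{}{}S   [S → { }]
{[{}]}{}{}S ⇒ {[{}]}{}{}{S}   [S → { S }]
{[{}]}{}{}{S} ⇒ {[{}]}{}{}{{}}   [S → { }]

S ⇒ SS ⇒ SSS ⇒ {S}SS ⇒ {A}SS ⇒ {[S]}SS ⇒ {[{}]}SS ⇒ {[{}]}SSS ⇒ {[{}]}{}SS ⇒ {[{}]}{}{}S ⇒ {[{}]}{}{}{S} ⇒ {[{}]}{}{}{{}}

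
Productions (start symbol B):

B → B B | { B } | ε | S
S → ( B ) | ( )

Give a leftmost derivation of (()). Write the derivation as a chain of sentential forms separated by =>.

B => S => (B) => (BB) => (SB) => (()B) => (())

B => S   [B → S]
S => (B)   [S → ( B )]
(B) => (BB)   [B → B B]
(BB) => (SB)   [B → S]
(SB) => (()B)   [S → ( )]
(()B) => (())   [B → ε]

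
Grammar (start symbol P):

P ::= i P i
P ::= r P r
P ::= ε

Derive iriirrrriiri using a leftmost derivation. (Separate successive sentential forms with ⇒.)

P ⇒ iPi   [P ::= i P i]
iPi ⇒ irPri   [P ::= r P r]
irPri ⇒ iriPiri   [P ::= i P i]
iriPiri ⇒ iriiPiiri   [P ::= i P i]
iriiPiiri ⇒ iriirPriiri   [P ::= r P r]
iriirPriiri ⇒ iriirrPrriiri   [P ::= r P r]
iriirrPrriiri ⇒ iriirrrriiri   [P ::= ε]

P ⇒ iPi ⇒ irPri ⇒ iriPiri ⇒ iriiPiiri ⇒ iriirPriiri ⇒ iriirrPrriiri ⇒ iriirrrriiri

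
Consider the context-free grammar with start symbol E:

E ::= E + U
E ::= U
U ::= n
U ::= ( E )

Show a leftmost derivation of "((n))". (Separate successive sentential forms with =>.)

E => U   [E ::= U]
U => (E)   [U ::= ( E )]
(E) => (U)   [E ::= U]
(U) => ((E))   [U ::= ( E )]
((E)) => ((U))   [E ::= U]
((U)) => ((n))   [U ::= n]

E=>U=>(E)=>(U)=>((E))=>((U))=>((n))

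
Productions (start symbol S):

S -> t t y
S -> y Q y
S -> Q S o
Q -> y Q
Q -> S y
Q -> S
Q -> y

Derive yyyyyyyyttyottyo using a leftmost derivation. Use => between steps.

S => QSo => yQSo => yyQSo => yySSo => yyQSoSo => yySSoSo => yyyQySoSo => yyySyySoSo => yyyyQyyySoSo => yyyyyyyySoSo => yyyyyyyyttyoSo => yyyyyyyyttyottyo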